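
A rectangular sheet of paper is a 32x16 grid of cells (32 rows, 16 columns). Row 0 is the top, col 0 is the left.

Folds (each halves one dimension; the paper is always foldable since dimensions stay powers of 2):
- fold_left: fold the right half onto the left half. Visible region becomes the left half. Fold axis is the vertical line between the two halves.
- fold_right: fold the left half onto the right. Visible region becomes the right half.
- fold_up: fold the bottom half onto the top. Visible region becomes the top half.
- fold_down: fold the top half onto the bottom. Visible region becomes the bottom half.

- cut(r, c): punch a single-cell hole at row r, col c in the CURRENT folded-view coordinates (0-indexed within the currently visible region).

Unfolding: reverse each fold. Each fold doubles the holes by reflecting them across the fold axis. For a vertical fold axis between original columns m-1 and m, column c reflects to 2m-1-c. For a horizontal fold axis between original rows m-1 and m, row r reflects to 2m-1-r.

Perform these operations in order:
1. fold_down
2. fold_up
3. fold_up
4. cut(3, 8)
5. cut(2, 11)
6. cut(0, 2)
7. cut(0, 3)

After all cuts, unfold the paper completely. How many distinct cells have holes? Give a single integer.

Op 1 fold_down: fold axis h@16; visible region now rows[16,32) x cols[0,16) = 16x16
Op 2 fold_up: fold axis h@24; visible region now rows[16,24) x cols[0,16) = 8x16
Op 3 fold_up: fold axis h@20; visible region now rows[16,20) x cols[0,16) = 4x16
Op 4 cut(3, 8): punch at orig (19,8); cuts so far [(19, 8)]; region rows[16,20) x cols[0,16) = 4x16
Op 5 cut(2, 11): punch at orig (18,11); cuts so far [(18, 11), (19, 8)]; region rows[16,20) x cols[0,16) = 4x16
Op 6 cut(0, 2): punch at orig (16,2); cuts so far [(16, 2), (18, 11), (19, 8)]; region rows[16,20) x cols[0,16) = 4x16
Op 7 cut(0, 3): punch at orig (16,3); cuts so far [(16, 2), (16, 3), (18, 11), (19, 8)]; region rows[16,20) x cols[0,16) = 4x16
Unfold 1 (reflect across h@20): 8 holes -> [(16, 2), (16, 3), (18, 11), (19, 8), (20, 8), (21, 11), (23, 2), (23, 3)]
Unfold 2 (reflect across h@24): 16 holes -> [(16, 2), (16, 3), (18, 11), (19, 8), (20, 8), (21, 11), (23, 2), (23, 3), (24, 2), (24, 3), (26, 11), (27, 8), (28, 8), (29, 11), (31, 2), (31, 3)]
Unfold 3 (reflect across h@16): 32 holes -> [(0, 2), (0, 3), (2, 11), (3, 8), (4, 8), (5, 11), (7, 2), (7, 3), (8, 2), (8, 3), (10, 11), (11, 8), (12, 8), (13, 11), (15, 2), (15, 3), (16, 2), (16, 3), (18, 11), (19, 8), (20, 8), (21, 11), (23, 2), (23, 3), (24, 2), (24, 3), (26, 11), (27, 8), (28, 8), (29, 11), (31, 2), (31, 3)]

Answer: 32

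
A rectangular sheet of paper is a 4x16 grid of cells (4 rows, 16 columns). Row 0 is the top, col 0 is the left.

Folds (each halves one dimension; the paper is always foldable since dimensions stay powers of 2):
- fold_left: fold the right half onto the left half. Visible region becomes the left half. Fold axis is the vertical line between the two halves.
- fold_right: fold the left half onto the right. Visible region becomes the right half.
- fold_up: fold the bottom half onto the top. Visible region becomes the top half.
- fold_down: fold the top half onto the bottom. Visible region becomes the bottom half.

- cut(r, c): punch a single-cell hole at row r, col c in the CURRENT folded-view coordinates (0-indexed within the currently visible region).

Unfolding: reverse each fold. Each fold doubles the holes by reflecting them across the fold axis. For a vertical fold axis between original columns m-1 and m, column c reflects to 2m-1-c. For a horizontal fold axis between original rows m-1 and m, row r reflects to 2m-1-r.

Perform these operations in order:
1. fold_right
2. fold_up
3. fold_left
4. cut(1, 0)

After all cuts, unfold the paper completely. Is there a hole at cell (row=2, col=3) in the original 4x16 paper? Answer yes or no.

Answer: no

Derivation:
Op 1 fold_right: fold axis v@8; visible region now rows[0,4) x cols[8,16) = 4x8
Op 2 fold_up: fold axis h@2; visible region now rows[0,2) x cols[8,16) = 2x8
Op 3 fold_left: fold axis v@12; visible region now rows[0,2) x cols[8,12) = 2x4
Op 4 cut(1, 0): punch at orig (1,8); cuts so far [(1, 8)]; region rows[0,2) x cols[8,12) = 2x4
Unfold 1 (reflect across v@12): 2 holes -> [(1, 8), (1, 15)]
Unfold 2 (reflect across h@2): 4 holes -> [(1, 8), (1, 15), (2, 8), (2, 15)]
Unfold 3 (reflect across v@8): 8 holes -> [(1, 0), (1, 7), (1, 8), (1, 15), (2, 0), (2, 7), (2, 8), (2, 15)]
Holes: [(1, 0), (1, 7), (1, 8), (1, 15), (2, 0), (2, 7), (2, 8), (2, 15)]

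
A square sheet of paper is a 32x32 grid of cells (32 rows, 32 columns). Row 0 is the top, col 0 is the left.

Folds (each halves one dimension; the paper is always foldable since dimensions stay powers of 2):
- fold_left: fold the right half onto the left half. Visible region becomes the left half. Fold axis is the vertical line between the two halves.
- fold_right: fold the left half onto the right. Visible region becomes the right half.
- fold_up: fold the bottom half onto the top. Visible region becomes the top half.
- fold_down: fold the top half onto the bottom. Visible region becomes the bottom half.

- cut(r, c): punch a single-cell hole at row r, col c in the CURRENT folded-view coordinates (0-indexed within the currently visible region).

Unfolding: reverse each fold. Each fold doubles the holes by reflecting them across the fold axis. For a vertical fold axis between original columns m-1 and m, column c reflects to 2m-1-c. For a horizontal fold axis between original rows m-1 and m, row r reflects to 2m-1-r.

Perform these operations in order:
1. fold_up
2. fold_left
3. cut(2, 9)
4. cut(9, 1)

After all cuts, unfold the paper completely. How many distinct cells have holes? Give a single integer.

Op 1 fold_up: fold axis h@16; visible region now rows[0,16) x cols[0,32) = 16x32
Op 2 fold_left: fold axis v@16; visible region now rows[0,16) x cols[0,16) = 16x16
Op 3 cut(2, 9): punch at orig (2,9); cuts so far [(2, 9)]; region rows[0,16) x cols[0,16) = 16x16
Op 4 cut(9, 1): punch at orig (9,1); cuts so far [(2, 9), (9, 1)]; region rows[0,16) x cols[0,16) = 16x16
Unfold 1 (reflect across v@16): 4 holes -> [(2, 9), (2, 22), (9, 1), (9, 30)]
Unfold 2 (reflect across h@16): 8 holes -> [(2, 9), (2, 22), (9, 1), (9, 30), (22, 1), (22, 30), (29, 9), (29, 22)]

Answer: 8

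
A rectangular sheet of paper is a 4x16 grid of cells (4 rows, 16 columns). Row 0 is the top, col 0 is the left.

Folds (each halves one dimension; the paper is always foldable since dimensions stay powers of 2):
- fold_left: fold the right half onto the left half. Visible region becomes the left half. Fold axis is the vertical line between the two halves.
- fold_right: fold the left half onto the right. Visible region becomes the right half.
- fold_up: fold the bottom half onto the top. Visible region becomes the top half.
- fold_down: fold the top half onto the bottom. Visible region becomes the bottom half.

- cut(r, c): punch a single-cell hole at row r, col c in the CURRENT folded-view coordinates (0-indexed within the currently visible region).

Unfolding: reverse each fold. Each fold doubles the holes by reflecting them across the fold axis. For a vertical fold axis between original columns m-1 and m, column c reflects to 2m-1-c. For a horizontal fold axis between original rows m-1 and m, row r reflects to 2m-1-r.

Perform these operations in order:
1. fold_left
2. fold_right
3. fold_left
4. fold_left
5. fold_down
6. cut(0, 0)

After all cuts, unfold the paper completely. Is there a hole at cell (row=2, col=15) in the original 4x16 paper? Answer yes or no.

Op 1 fold_left: fold axis v@8; visible region now rows[0,4) x cols[0,8) = 4x8
Op 2 fold_right: fold axis v@4; visible region now rows[0,4) x cols[4,8) = 4x4
Op 3 fold_left: fold axis v@6; visible region now rows[0,4) x cols[4,6) = 4x2
Op 4 fold_left: fold axis v@5; visible region now rows[0,4) x cols[4,5) = 4x1
Op 5 fold_down: fold axis h@2; visible region now rows[2,4) x cols[4,5) = 2x1
Op 6 cut(0, 0): punch at orig (2,4); cuts so far [(2, 4)]; region rows[2,4) x cols[4,5) = 2x1
Unfold 1 (reflect across h@2): 2 holes -> [(1, 4), (2, 4)]
Unfold 2 (reflect across v@5): 4 holes -> [(1, 4), (1, 5), (2, 4), (2, 5)]
Unfold 3 (reflect across v@6): 8 holes -> [(1, 4), (1, 5), (1, 6), (1, 7), (2, 4), (2, 5), (2, 6), (2, 7)]
Unfold 4 (reflect across v@4): 16 holes -> [(1, 0), (1, 1), (1, 2), (1, 3), (1, 4), (1, 5), (1, 6), (1, 7), (2, 0), (2, 1), (2, 2), (2, 3), (2, 4), (2, 5), (2, 6), (2, 7)]
Unfold 5 (reflect across v@8): 32 holes -> [(1, 0), (1, 1), (1, 2), (1, 3), (1, 4), (1, 5), (1, 6), (1, 7), (1, 8), (1, 9), (1, 10), (1, 11), (1, 12), (1, 13), (1, 14), (1, 15), (2, 0), (2, 1), (2, 2), (2, 3), (2, 4), (2, 5), (2, 6), (2, 7), (2, 8), (2, 9), (2, 10), (2, 11), (2, 12), (2, 13), (2, 14), (2, 15)]
Holes: [(1, 0), (1, 1), (1, 2), (1, 3), (1, 4), (1, 5), (1, 6), (1, 7), (1, 8), (1, 9), (1, 10), (1, 11), (1, 12), (1, 13), (1, 14), (1, 15), (2, 0), (2, 1), (2, 2), (2, 3), (2, 4), (2, 5), (2, 6), (2, 7), (2, 8), (2, 9), (2, 10), (2, 11), (2, 12), (2, 13), (2, 14), (2, 15)]

Answer: yes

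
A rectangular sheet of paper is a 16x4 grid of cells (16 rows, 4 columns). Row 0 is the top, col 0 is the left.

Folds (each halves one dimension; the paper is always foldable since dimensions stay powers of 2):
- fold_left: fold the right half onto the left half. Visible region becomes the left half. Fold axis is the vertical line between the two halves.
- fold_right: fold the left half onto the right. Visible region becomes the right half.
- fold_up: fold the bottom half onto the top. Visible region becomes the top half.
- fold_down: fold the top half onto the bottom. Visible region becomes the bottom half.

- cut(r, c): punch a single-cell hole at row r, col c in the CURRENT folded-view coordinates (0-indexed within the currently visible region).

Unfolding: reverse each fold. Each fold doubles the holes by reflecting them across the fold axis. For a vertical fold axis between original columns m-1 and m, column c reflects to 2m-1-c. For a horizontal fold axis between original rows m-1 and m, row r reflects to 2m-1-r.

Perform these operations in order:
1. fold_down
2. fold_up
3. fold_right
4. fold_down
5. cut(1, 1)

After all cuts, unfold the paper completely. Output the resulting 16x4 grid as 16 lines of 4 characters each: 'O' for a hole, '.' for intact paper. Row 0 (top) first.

Answer: O..O
....
....
O..O
O..O
....
....
O..O
O..O
....
....
O..O
O..O
....
....
O..O

Derivation:
Op 1 fold_down: fold axis h@8; visible region now rows[8,16) x cols[0,4) = 8x4
Op 2 fold_up: fold axis h@12; visible region now rows[8,12) x cols[0,4) = 4x4
Op 3 fold_right: fold axis v@2; visible region now rows[8,12) x cols[2,4) = 4x2
Op 4 fold_down: fold axis h@10; visible region now rows[10,12) x cols[2,4) = 2x2
Op 5 cut(1, 1): punch at orig (11,3); cuts so far [(11, 3)]; region rows[10,12) x cols[2,4) = 2x2
Unfold 1 (reflect across h@10): 2 holes -> [(8, 3), (11, 3)]
Unfold 2 (reflect across v@2): 4 holes -> [(8, 0), (8, 3), (11, 0), (11, 3)]
Unfold 3 (reflect across h@12): 8 holes -> [(8, 0), (8, 3), (11, 0), (11, 3), (12, 0), (12, 3), (15, 0), (15, 3)]
Unfold 4 (reflect across h@8): 16 holes -> [(0, 0), (0, 3), (3, 0), (3, 3), (4, 0), (4, 3), (7, 0), (7, 3), (8, 0), (8, 3), (11, 0), (11, 3), (12, 0), (12, 3), (15, 0), (15, 3)]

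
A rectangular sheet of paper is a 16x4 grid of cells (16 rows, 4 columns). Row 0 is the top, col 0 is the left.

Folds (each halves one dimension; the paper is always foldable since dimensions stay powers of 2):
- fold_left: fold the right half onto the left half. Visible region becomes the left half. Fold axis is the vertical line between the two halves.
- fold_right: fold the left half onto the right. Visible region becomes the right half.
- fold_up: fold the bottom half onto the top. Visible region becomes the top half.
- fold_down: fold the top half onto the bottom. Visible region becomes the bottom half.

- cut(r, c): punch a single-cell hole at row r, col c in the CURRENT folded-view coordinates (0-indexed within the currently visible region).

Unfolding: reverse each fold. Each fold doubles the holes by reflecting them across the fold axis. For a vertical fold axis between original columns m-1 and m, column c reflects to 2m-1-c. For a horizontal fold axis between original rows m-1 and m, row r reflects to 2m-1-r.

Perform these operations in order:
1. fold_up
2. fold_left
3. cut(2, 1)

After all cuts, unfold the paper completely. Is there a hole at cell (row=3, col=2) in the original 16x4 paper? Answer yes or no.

Answer: no

Derivation:
Op 1 fold_up: fold axis h@8; visible region now rows[0,8) x cols[0,4) = 8x4
Op 2 fold_left: fold axis v@2; visible region now rows[0,8) x cols[0,2) = 8x2
Op 3 cut(2, 1): punch at orig (2,1); cuts so far [(2, 1)]; region rows[0,8) x cols[0,2) = 8x2
Unfold 1 (reflect across v@2): 2 holes -> [(2, 1), (2, 2)]
Unfold 2 (reflect across h@8): 4 holes -> [(2, 1), (2, 2), (13, 1), (13, 2)]
Holes: [(2, 1), (2, 2), (13, 1), (13, 2)]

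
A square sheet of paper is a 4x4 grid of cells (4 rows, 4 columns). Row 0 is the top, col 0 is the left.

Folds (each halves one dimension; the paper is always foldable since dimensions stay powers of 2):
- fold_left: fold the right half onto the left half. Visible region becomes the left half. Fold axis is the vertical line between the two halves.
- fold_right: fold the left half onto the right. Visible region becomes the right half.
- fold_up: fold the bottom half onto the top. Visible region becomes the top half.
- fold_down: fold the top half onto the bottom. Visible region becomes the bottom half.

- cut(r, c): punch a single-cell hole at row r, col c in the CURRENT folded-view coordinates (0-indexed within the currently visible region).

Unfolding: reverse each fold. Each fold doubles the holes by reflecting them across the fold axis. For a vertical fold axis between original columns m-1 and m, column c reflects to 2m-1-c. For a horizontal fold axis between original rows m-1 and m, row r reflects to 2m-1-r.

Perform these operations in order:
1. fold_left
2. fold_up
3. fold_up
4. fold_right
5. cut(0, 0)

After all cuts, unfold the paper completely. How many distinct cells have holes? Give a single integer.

Op 1 fold_left: fold axis v@2; visible region now rows[0,4) x cols[0,2) = 4x2
Op 2 fold_up: fold axis h@2; visible region now rows[0,2) x cols[0,2) = 2x2
Op 3 fold_up: fold axis h@1; visible region now rows[0,1) x cols[0,2) = 1x2
Op 4 fold_right: fold axis v@1; visible region now rows[0,1) x cols[1,2) = 1x1
Op 5 cut(0, 0): punch at orig (0,1); cuts so far [(0, 1)]; region rows[0,1) x cols[1,2) = 1x1
Unfold 1 (reflect across v@1): 2 holes -> [(0, 0), (0, 1)]
Unfold 2 (reflect across h@1): 4 holes -> [(0, 0), (0, 1), (1, 0), (1, 1)]
Unfold 3 (reflect across h@2): 8 holes -> [(0, 0), (0, 1), (1, 0), (1, 1), (2, 0), (2, 1), (3, 0), (3, 1)]
Unfold 4 (reflect across v@2): 16 holes -> [(0, 0), (0, 1), (0, 2), (0, 3), (1, 0), (1, 1), (1, 2), (1, 3), (2, 0), (2, 1), (2, 2), (2, 3), (3, 0), (3, 1), (3, 2), (3, 3)]

Answer: 16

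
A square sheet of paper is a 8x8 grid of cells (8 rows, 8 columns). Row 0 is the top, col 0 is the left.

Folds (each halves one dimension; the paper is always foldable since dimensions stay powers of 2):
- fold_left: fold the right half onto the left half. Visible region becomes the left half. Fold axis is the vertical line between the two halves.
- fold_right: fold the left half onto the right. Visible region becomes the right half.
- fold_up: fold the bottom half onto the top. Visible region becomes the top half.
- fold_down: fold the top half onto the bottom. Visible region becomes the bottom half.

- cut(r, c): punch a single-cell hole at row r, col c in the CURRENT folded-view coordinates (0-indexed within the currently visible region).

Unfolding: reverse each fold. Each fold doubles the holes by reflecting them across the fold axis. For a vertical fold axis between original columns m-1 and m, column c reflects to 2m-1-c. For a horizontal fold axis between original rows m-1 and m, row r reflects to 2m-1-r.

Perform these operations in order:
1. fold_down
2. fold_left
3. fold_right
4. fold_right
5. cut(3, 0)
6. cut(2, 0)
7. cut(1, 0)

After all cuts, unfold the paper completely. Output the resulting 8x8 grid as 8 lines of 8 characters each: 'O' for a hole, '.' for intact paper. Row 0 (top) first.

Answer: OOOOOOOO
OOOOOOOO
OOOOOOOO
........
........
OOOOOOOO
OOOOOOOO
OOOOOOOO

Derivation:
Op 1 fold_down: fold axis h@4; visible region now rows[4,8) x cols[0,8) = 4x8
Op 2 fold_left: fold axis v@4; visible region now rows[4,8) x cols[0,4) = 4x4
Op 3 fold_right: fold axis v@2; visible region now rows[4,8) x cols[2,4) = 4x2
Op 4 fold_right: fold axis v@3; visible region now rows[4,8) x cols[3,4) = 4x1
Op 5 cut(3, 0): punch at orig (7,3); cuts so far [(7, 3)]; region rows[4,8) x cols[3,4) = 4x1
Op 6 cut(2, 0): punch at orig (6,3); cuts so far [(6, 3), (7, 3)]; region rows[4,8) x cols[3,4) = 4x1
Op 7 cut(1, 0): punch at orig (5,3); cuts so far [(5, 3), (6, 3), (7, 3)]; region rows[4,8) x cols[3,4) = 4x1
Unfold 1 (reflect across v@3): 6 holes -> [(5, 2), (5, 3), (6, 2), (6, 3), (7, 2), (7, 3)]
Unfold 2 (reflect across v@2): 12 holes -> [(5, 0), (5, 1), (5, 2), (5, 3), (6, 0), (6, 1), (6, 2), (6, 3), (7, 0), (7, 1), (7, 2), (7, 3)]
Unfold 3 (reflect across v@4): 24 holes -> [(5, 0), (5, 1), (5, 2), (5, 3), (5, 4), (5, 5), (5, 6), (5, 7), (6, 0), (6, 1), (6, 2), (6, 3), (6, 4), (6, 5), (6, 6), (6, 7), (7, 0), (7, 1), (7, 2), (7, 3), (7, 4), (7, 5), (7, 6), (7, 7)]
Unfold 4 (reflect across h@4): 48 holes -> [(0, 0), (0, 1), (0, 2), (0, 3), (0, 4), (0, 5), (0, 6), (0, 7), (1, 0), (1, 1), (1, 2), (1, 3), (1, 4), (1, 5), (1, 6), (1, 7), (2, 0), (2, 1), (2, 2), (2, 3), (2, 4), (2, 5), (2, 6), (2, 7), (5, 0), (5, 1), (5, 2), (5, 3), (5, 4), (5, 5), (5, 6), (5, 7), (6, 0), (6, 1), (6, 2), (6, 3), (6, 4), (6, 5), (6, 6), (6, 7), (7, 0), (7, 1), (7, 2), (7, 3), (7, 4), (7, 5), (7, 6), (7, 7)]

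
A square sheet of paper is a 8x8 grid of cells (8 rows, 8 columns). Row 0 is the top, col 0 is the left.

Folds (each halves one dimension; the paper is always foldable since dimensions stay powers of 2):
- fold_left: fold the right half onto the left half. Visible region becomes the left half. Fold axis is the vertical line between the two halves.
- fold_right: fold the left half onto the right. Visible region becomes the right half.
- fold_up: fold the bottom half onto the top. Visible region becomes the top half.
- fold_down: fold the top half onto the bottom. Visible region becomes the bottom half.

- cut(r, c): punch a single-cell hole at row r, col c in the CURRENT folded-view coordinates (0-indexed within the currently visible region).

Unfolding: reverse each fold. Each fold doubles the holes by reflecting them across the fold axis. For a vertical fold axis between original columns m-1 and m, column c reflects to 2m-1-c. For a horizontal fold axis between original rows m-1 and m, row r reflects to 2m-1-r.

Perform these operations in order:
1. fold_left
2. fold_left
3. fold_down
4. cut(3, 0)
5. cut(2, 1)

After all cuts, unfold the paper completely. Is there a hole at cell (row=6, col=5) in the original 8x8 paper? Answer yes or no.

Answer: yes

Derivation:
Op 1 fold_left: fold axis v@4; visible region now rows[0,8) x cols[0,4) = 8x4
Op 2 fold_left: fold axis v@2; visible region now rows[0,8) x cols[0,2) = 8x2
Op 3 fold_down: fold axis h@4; visible region now rows[4,8) x cols[0,2) = 4x2
Op 4 cut(3, 0): punch at orig (7,0); cuts so far [(7, 0)]; region rows[4,8) x cols[0,2) = 4x2
Op 5 cut(2, 1): punch at orig (6,1); cuts so far [(6, 1), (7, 0)]; region rows[4,8) x cols[0,2) = 4x2
Unfold 1 (reflect across h@4): 4 holes -> [(0, 0), (1, 1), (6, 1), (7, 0)]
Unfold 2 (reflect across v@2): 8 holes -> [(0, 0), (0, 3), (1, 1), (1, 2), (6, 1), (6, 2), (7, 0), (7, 3)]
Unfold 3 (reflect across v@4): 16 holes -> [(0, 0), (0, 3), (0, 4), (0, 7), (1, 1), (1, 2), (1, 5), (1, 6), (6, 1), (6, 2), (6, 5), (6, 6), (7, 0), (7, 3), (7, 4), (7, 7)]
Holes: [(0, 0), (0, 3), (0, 4), (0, 7), (1, 1), (1, 2), (1, 5), (1, 6), (6, 1), (6, 2), (6, 5), (6, 6), (7, 0), (7, 3), (7, 4), (7, 7)]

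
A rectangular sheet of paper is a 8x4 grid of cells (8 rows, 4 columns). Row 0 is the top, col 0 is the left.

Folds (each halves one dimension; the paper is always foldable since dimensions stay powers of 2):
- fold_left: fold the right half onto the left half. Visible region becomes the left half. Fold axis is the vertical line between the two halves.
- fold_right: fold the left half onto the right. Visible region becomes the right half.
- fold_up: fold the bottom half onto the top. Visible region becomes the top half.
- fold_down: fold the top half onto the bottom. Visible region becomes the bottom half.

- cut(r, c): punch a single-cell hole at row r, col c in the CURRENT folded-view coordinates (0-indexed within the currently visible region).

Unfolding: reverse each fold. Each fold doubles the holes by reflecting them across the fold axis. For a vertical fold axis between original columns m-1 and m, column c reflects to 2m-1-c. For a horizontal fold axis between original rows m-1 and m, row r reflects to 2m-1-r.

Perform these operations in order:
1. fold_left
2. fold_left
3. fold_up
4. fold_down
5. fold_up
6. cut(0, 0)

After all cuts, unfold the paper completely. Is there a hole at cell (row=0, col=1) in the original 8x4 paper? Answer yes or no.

Op 1 fold_left: fold axis v@2; visible region now rows[0,8) x cols[0,2) = 8x2
Op 2 fold_left: fold axis v@1; visible region now rows[0,8) x cols[0,1) = 8x1
Op 3 fold_up: fold axis h@4; visible region now rows[0,4) x cols[0,1) = 4x1
Op 4 fold_down: fold axis h@2; visible region now rows[2,4) x cols[0,1) = 2x1
Op 5 fold_up: fold axis h@3; visible region now rows[2,3) x cols[0,1) = 1x1
Op 6 cut(0, 0): punch at orig (2,0); cuts so far [(2, 0)]; region rows[2,3) x cols[0,1) = 1x1
Unfold 1 (reflect across h@3): 2 holes -> [(2, 0), (3, 0)]
Unfold 2 (reflect across h@2): 4 holes -> [(0, 0), (1, 0), (2, 0), (3, 0)]
Unfold 3 (reflect across h@4): 8 holes -> [(0, 0), (1, 0), (2, 0), (3, 0), (4, 0), (5, 0), (6, 0), (7, 0)]
Unfold 4 (reflect across v@1): 16 holes -> [(0, 0), (0, 1), (1, 0), (1, 1), (2, 0), (2, 1), (3, 0), (3, 1), (4, 0), (4, 1), (5, 0), (5, 1), (6, 0), (6, 1), (7, 0), (7, 1)]
Unfold 5 (reflect across v@2): 32 holes -> [(0, 0), (0, 1), (0, 2), (0, 3), (1, 0), (1, 1), (1, 2), (1, 3), (2, 0), (2, 1), (2, 2), (2, 3), (3, 0), (3, 1), (3, 2), (3, 3), (4, 0), (4, 1), (4, 2), (4, 3), (5, 0), (5, 1), (5, 2), (5, 3), (6, 0), (6, 1), (6, 2), (6, 3), (7, 0), (7, 1), (7, 2), (7, 3)]
Holes: [(0, 0), (0, 1), (0, 2), (0, 3), (1, 0), (1, 1), (1, 2), (1, 3), (2, 0), (2, 1), (2, 2), (2, 3), (3, 0), (3, 1), (3, 2), (3, 3), (4, 0), (4, 1), (4, 2), (4, 3), (5, 0), (5, 1), (5, 2), (5, 3), (6, 0), (6, 1), (6, 2), (6, 3), (7, 0), (7, 1), (7, 2), (7, 3)]

Answer: yes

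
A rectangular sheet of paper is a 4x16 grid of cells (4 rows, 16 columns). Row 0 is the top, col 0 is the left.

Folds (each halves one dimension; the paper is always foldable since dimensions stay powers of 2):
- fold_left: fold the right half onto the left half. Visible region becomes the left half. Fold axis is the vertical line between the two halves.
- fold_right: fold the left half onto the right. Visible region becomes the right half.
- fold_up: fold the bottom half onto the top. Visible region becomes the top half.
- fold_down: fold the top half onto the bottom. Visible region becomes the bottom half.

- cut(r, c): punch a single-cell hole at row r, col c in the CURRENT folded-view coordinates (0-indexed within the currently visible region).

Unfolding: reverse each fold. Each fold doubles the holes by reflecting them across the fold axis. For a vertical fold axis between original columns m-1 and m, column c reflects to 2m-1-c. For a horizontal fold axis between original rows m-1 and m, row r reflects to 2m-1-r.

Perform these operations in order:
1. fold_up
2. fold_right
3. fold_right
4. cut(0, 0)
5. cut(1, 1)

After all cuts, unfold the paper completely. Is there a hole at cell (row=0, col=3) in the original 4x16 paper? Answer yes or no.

Answer: yes

Derivation:
Op 1 fold_up: fold axis h@2; visible region now rows[0,2) x cols[0,16) = 2x16
Op 2 fold_right: fold axis v@8; visible region now rows[0,2) x cols[8,16) = 2x8
Op 3 fold_right: fold axis v@12; visible region now rows[0,2) x cols[12,16) = 2x4
Op 4 cut(0, 0): punch at orig (0,12); cuts so far [(0, 12)]; region rows[0,2) x cols[12,16) = 2x4
Op 5 cut(1, 1): punch at orig (1,13); cuts so far [(0, 12), (1, 13)]; region rows[0,2) x cols[12,16) = 2x4
Unfold 1 (reflect across v@12): 4 holes -> [(0, 11), (0, 12), (1, 10), (1, 13)]
Unfold 2 (reflect across v@8): 8 holes -> [(0, 3), (0, 4), (0, 11), (0, 12), (1, 2), (1, 5), (1, 10), (1, 13)]
Unfold 3 (reflect across h@2): 16 holes -> [(0, 3), (0, 4), (0, 11), (0, 12), (1, 2), (1, 5), (1, 10), (1, 13), (2, 2), (2, 5), (2, 10), (2, 13), (3, 3), (3, 4), (3, 11), (3, 12)]
Holes: [(0, 3), (0, 4), (0, 11), (0, 12), (1, 2), (1, 5), (1, 10), (1, 13), (2, 2), (2, 5), (2, 10), (2, 13), (3, 3), (3, 4), (3, 11), (3, 12)]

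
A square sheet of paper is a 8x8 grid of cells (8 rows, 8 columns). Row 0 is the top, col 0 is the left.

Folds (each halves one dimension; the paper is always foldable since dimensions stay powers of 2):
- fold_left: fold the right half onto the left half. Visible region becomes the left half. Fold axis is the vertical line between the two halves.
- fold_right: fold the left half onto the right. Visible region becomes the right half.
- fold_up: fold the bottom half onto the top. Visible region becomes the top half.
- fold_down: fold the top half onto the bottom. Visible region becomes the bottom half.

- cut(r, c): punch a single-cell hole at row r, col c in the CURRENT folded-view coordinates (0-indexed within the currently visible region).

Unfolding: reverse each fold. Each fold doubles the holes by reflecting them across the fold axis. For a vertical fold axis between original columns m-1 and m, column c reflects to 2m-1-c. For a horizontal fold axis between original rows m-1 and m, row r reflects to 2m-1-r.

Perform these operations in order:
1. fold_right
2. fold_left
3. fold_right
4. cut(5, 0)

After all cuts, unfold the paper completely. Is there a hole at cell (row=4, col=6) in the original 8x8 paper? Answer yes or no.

Op 1 fold_right: fold axis v@4; visible region now rows[0,8) x cols[4,8) = 8x4
Op 2 fold_left: fold axis v@6; visible region now rows[0,8) x cols[4,6) = 8x2
Op 3 fold_right: fold axis v@5; visible region now rows[0,8) x cols[5,6) = 8x1
Op 4 cut(5, 0): punch at orig (5,5); cuts so far [(5, 5)]; region rows[0,8) x cols[5,6) = 8x1
Unfold 1 (reflect across v@5): 2 holes -> [(5, 4), (5, 5)]
Unfold 2 (reflect across v@6): 4 holes -> [(5, 4), (5, 5), (5, 6), (5, 7)]
Unfold 3 (reflect across v@4): 8 holes -> [(5, 0), (5, 1), (5, 2), (5, 3), (5, 4), (5, 5), (5, 6), (5, 7)]
Holes: [(5, 0), (5, 1), (5, 2), (5, 3), (5, 4), (5, 5), (5, 6), (5, 7)]

Answer: no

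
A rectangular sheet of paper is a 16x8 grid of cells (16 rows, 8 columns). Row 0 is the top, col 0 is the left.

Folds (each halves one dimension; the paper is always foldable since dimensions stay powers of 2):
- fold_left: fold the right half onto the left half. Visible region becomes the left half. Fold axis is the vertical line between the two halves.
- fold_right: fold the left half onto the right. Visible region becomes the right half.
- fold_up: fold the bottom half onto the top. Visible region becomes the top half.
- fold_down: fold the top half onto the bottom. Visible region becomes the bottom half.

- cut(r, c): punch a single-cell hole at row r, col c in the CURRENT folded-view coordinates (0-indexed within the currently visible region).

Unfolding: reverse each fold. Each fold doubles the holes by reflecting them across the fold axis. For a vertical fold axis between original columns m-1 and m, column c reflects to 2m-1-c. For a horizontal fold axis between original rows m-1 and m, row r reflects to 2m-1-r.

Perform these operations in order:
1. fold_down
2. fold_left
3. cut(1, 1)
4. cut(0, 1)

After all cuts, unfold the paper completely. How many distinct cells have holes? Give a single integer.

Answer: 8

Derivation:
Op 1 fold_down: fold axis h@8; visible region now rows[8,16) x cols[0,8) = 8x8
Op 2 fold_left: fold axis v@4; visible region now rows[8,16) x cols[0,4) = 8x4
Op 3 cut(1, 1): punch at orig (9,1); cuts so far [(9, 1)]; region rows[8,16) x cols[0,4) = 8x4
Op 4 cut(0, 1): punch at orig (8,1); cuts so far [(8, 1), (9, 1)]; region rows[8,16) x cols[0,4) = 8x4
Unfold 1 (reflect across v@4): 4 holes -> [(8, 1), (8, 6), (9, 1), (9, 6)]
Unfold 2 (reflect across h@8): 8 holes -> [(6, 1), (6, 6), (7, 1), (7, 6), (8, 1), (8, 6), (9, 1), (9, 6)]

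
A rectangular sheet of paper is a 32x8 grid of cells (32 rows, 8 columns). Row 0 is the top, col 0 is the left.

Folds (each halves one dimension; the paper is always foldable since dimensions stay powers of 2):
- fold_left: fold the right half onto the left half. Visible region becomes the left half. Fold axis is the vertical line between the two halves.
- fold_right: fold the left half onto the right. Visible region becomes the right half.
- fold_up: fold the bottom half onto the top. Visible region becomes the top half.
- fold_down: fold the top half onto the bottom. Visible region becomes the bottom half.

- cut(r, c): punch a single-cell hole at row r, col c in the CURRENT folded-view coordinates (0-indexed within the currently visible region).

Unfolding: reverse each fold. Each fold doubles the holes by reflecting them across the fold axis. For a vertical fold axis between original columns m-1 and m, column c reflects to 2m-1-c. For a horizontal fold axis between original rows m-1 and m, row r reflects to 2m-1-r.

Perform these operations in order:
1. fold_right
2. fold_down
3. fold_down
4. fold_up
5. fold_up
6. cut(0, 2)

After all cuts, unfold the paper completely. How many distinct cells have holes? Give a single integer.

Op 1 fold_right: fold axis v@4; visible region now rows[0,32) x cols[4,8) = 32x4
Op 2 fold_down: fold axis h@16; visible region now rows[16,32) x cols[4,8) = 16x4
Op 3 fold_down: fold axis h@24; visible region now rows[24,32) x cols[4,8) = 8x4
Op 4 fold_up: fold axis h@28; visible region now rows[24,28) x cols[4,8) = 4x4
Op 5 fold_up: fold axis h@26; visible region now rows[24,26) x cols[4,8) = 2x4
Op 6 cut(0, 2): punch at orig (24,6); cuts so far [(24, 6)]; region rows[24,26) x cols[4,8) = 2x4
Unfold 1 (reflect across h@26): 2 holes -> [(24, 6), (27, 6)]
Unfold 2 (reflect across h@28): 4 holes -> [(24, 6), (27, 6), (28, 6), (31, 6)]
Unfold 3 (reflect across h@24): 8 holes -> [(16, 6), (19, 6), (20, 6), (23, 6), (24, 6), (27, 6), (28, 6), (31, 6)]
Unfold 4 (reflect across h@16): 16 holes -> [(0, 6), (3, 6), (4, 6), (7, 6), (8, 6), (11, 6), (12, 6), (15, 6), (16, 6), (19, 6), (20, 6), (23, 6), (24, 6), (27, 6), (28, 6), (31, 6)]
Unfold 5 (reflect across v@4): 32 holes -> [(0, 1), (0, 6), (3, 1), (3, 6), (4, 1), (4, 6), (7, 1), (7, 6), (8, 1), (8, 6), (11, 1), (11, 6), (12, 1), (12, 6), (15, 1), (15, 6), (16, 1), (16, 6), (19, 1), (19, 6), (20, 1), (20, 6), (23, 1), (23, 6), (24, 1), (24, 6), (27, 1), (27, 6), (28, 1), (28, 6), (31, 1), (31, 6)]

Answer: 32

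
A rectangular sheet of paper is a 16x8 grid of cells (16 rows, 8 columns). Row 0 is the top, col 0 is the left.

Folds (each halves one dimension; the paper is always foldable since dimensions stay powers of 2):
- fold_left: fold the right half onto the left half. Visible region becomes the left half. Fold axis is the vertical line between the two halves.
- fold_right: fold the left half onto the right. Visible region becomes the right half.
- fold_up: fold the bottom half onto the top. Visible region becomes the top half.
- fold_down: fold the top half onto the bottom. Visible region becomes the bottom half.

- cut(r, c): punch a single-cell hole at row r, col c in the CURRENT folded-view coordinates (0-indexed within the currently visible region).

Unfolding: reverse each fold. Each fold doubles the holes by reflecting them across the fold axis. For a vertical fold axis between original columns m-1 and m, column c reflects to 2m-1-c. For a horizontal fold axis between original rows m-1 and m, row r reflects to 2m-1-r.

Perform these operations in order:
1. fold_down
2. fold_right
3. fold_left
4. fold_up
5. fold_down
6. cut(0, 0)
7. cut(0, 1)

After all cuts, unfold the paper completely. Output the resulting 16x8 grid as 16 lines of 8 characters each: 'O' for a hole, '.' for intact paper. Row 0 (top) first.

Op 1 fold_down: fold axis h@8; visible region now rows[8,16) x cols[0,8) = 8x8
Op 2 fold_right: fold axis v@4; visible region now rows[8,16) x cols[4,8) = 8x4
Op 3 fold_left: fold axis v@6; visible region now rows[8,16) x cols[4,6) = 8x2
Op 4 fold_up: fold axis h@12; visible region now rows[8,12) x cols[4,6) = 4x2
Op 5 fold_down: fold axis h@10; visible region now rows[10,12) x cols[4,6) = 2x2
Op 6 cut(0, 0): punch at orig (10,4); cuts so far [(10, 4)]; region rows[10,12) x cols[4,6) = 2x2
Op 7 cut(0, 1): punch at orig (10,5); cuts so far [(10, 4), (10, 5)]; region rows[10,12) x cols[4,6) = 2x2
Unfold 1 (reflect across h@10): 4 holes -> [(9, 4), (9, 5), (10, 4), (10, 5)]
Unfold 2 (reflect across h@12): 8 holes -> [(9, 4), (9, 5), (10, 4), (10, 5), (13, 4), (13, 5), (14, 4), (14, 5)]
Unfold 3 (reflect across v@6): 16 holes -> [(9, 4), (9, 5), (9, 6), (9, 7), (10, 4), (10, 5), (10, 6), (10, 7), (13, 4), (13, 5), (13, 6), (13, 7), (14, 4), (14, 5), (14, 6), (14, 7)]
Unfold 4 (reflect across v@4): 32 holes -> [(9, 0), (9, 1), (9, 2), (9, 3), (9, 4), (9, 5), (9, 6), (9, 7), (10, 0), (10, 1), (10, 2), (10, 3), (10, 4), (10, 5), (10, 6), (10, 7), (13, 0), (13, 1), (13, 2), (13, 3), (13, 4), (13, 5), (13, 6), (13, 7), (14, 0), (14, 1), (14, 2), (14, 3), (14, 4), (14, 5), (14, 6), (14, 7)]
Unfold 5 (reflect across h@8): 64 holes -> [(1, 0), (1, 1), (1, 2), (1, 3), (1, 4), (1, 5), (1, 6), (1, 7), (2, 0), (2, 1), (2, 2), (2, 3), (2, 4), (2, 5), (2, 6), (2, 7), (5, 0), (5, 1), (5, 2), (5, 3), (5, 4), (5, 5), (5, 6), (5, 7), (6, 0), (6, 1), (6, 2), (6, 3), (6, 4), (6, 5), (6, 6), (6, 7), (9, 0), (9, 1), (9, 2), (9, 3), (9, 4), (9, 5), (9, 6), (9, 7), (10, 0), (10, 1), (10, 2), (10, 3), (10, 4), (10, 5), (10, 6), (10, 7), (13, 0), (13, 1), (13, 2), (13, 3), (13, 4), (13, 5), (13, 6), (13, 7), (14, 0), (14, 1), (14, 2), (14, 3), (14, 4), (14, 5), (14, 6), (14, 7)]

Answer: ........
OOOOOOOO
OOOOOOOO
........
........
OOOOOOOO
OOOOOOOO
........
........
OOOOOOOO
OOOOOOOO
........
........
OOOOOOOO
OOOOOOOO
........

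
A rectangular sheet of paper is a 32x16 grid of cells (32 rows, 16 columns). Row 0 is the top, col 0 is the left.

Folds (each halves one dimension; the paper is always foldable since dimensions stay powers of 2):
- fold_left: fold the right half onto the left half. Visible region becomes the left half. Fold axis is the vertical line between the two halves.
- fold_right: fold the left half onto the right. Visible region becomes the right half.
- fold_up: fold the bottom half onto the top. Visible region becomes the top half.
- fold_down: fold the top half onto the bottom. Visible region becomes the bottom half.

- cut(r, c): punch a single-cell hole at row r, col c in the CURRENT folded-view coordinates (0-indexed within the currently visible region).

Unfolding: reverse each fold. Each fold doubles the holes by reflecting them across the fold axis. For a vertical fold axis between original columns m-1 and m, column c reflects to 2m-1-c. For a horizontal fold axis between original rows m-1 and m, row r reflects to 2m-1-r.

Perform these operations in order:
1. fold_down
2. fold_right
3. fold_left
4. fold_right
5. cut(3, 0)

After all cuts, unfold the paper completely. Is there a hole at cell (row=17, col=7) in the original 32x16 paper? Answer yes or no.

Answer: no

Derivation:
Op 1 fold_down: fold axis h@16; visible region now rows[16,32) x cols[0,16) = 16x16
Op 2 fold_right: fold axis v@8; visible region now rows[16,32) x cols[8,16) = 16x8
Op 3 fold_left: fold axis v@12; visible region now rows[16,32) x cols[8,12) = 16x4
Op 4 fold_right: fold axis v@10; visible region now rows[16,32) x cols[10,12) = 16x2
Op 5 cut(3, 0): punch at orig (19,10); cuts so far [(19, 10)]; region rows[16,32) x cols[10,12) = 16x2
Unfold 1 (reflect across v@10): 2 holes -> [(19, 9), (19, 10)]
Unfold 2 (reflect across v@12): 4 holes -> [(19, 9), (19, 10), (19, 13), (19, 14)]
Unfold 3 (reflect across v@8): 8 holes -> [(19, 1), (19, 2), (19, 5), (19, 6), (19, 9), (19, 10), (19, 13), (19, 14)]
Unfold 4 (reflect across h@16): 16 holes -> [(12, 1), (12, 2), (12, 5), (12, 6), (12, 9), (12, 10), (12, 13), (12, 14), (19, 1), (19, 2), (19, 5), (19, 6), (19, 9), (19, 10), (19, 13), (19, 14)]
Holes: [(12, 1), (12, 2), (12, 5), (12, 6), (12, 9), (12, 10), (12, 13), (12, 14), (19, 1), (19, 2), (19, 5), (19, 6), (19, 9), (19, 10), (19, 13), (19, 14)]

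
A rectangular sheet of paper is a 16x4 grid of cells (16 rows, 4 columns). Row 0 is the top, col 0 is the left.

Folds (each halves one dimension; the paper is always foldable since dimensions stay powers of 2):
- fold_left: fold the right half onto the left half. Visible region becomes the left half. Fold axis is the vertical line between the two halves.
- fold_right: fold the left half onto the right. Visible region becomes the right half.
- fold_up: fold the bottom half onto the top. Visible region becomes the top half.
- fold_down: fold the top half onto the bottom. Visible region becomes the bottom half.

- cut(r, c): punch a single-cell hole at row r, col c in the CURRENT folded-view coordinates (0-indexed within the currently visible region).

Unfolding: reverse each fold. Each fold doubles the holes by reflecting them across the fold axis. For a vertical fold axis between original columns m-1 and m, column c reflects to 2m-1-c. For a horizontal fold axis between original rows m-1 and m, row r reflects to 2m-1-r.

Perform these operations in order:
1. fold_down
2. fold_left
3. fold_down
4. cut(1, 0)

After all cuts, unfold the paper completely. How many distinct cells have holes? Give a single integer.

Answer: 8

Derivation:
Op 1 fold_down: fold axis h@8; visible region now rows[8,16) x cols[0,4) = 8x4
Op 2 fold_left: fold axis v@2; visible region now rows[8,16) x cols[0,2) = 8x2
Op 3 fold_down: fold axis h@12; visible region now rows[12,16) x cols[0,2) = 4x2
Op 4 cut(1, 0): punch at orig (13,0); cuts so far [(13, 0)]; region rows[12,16) x cols[0,2) = 4x2
Unfold 1 (reflect across h@12): 2 holes -> [(10, 0), (13, 0)]
Unfold 2 (reflect across v@2): 4 holes -> [(10, 0), (10, 3), (13, 0), (13, 3)]
Unfold 3 (reflect across h@8): 8 holes -> [(2, 0), (2, 3), (5, 0), (5, 3), (10, 0), (10, 3), (13, 0), (13, 3)]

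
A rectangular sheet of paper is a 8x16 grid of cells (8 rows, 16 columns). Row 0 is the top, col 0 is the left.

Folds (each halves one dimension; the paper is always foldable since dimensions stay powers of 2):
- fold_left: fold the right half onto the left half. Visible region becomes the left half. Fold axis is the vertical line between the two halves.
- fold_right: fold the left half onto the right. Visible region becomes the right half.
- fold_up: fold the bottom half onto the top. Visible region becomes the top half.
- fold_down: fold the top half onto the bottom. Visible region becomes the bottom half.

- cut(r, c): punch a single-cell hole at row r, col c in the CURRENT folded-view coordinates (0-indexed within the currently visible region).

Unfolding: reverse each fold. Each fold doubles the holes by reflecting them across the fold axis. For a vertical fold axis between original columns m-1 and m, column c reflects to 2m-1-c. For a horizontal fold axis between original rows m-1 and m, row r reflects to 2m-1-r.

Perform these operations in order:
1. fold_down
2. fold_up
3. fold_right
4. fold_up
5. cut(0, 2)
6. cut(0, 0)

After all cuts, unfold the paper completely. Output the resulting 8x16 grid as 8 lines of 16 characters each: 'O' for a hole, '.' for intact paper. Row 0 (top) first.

Answer: .....O.OO.O.....
.....O.OO.O.....
.....O.OO.O.....
.....O.OO.O.....
.....O.OO.O.....
.....O.OO.O.....
.....O.OO.O.....
.....O.OO.O.....

Derivation:
Op 1 fold_down: fold axis h@4; visible region now rows[4,8) x cols[0,16) = 4x16
Op 2 fold_up: fold axis h@6; visible region now rows[4,6) x cols[0,16) = 2x16
Op 3 fold_right: fold axis v@8; visible region now rows[4,6) x cols[8,16) = 2x8
Op 4 fold_up: fold axis h@5; visible region now rows[4,5) x cols[8,16) = 1x8
Op 5 cut(0, 2): punch at orig (4,10); cuts so far [(4, 10)]; region rows[4,5) x cols[8,16) = 1x8
Op 6 cut(0, 0): punch at orig (4,8); cuts so far [(4, 8), (4, 10)]; region rows[4,5) x cols[8,16) = 1x8
Unfold 1 (reflect across h@5): 4 holes -> [(4, 8), (4, 10), (5, 8), (5, 10)]
Unfold 2 (reflect across v@8): 8 holes -> [(4, 5), (4, 7), (4, 8), (4, 10), (5, 5), (5, 7), (5, 8), (5, 10)]
Unfold 3 (reflect across h@6): 16 holes -> [(4, 5), (4, 7), (4, 8), (4, 10), (5, 5), (5, 7), (5, 8), (5, 10), (6, 5), (6, 7), (6, 8), (6, 10), (7, 5), (7, 7), (7, 8), (7, 10)]
Unfold 4 (reflect across h@4): 32 holes -> [(0, 5), (0, 7), (0, 8), (0, 10), (1, 5), (1, 7), (1, 8), (1, 10), (2, 5), (2, 7), (2, 8), (2, 10), (3, 5), (3, 7), (3, 8), (3, 10), (4, 5), (4, 7), (4, 8), (4, 10), (5, 5), (5, 7), (5, 8), (5, 10), (6, 5), (6, 7), (6, 8), (6, 10), (7, 5), (7, 7), (7, 8), (7, 10)]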